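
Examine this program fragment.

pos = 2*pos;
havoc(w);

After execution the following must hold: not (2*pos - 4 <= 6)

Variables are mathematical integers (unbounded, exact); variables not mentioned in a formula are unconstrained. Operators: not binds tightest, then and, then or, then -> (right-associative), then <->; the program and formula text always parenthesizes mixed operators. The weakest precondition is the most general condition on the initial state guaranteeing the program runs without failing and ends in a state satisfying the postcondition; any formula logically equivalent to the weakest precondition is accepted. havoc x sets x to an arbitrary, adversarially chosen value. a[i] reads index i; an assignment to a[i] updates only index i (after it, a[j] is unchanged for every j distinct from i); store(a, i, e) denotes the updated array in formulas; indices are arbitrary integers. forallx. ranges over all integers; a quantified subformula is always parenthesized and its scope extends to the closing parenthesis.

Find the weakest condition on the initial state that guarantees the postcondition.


Working backward. After the program, the postcondition not (2*pos - 4 <= 6) must hold; in canonical form it is not (2*pos <= 10).
Before havoc w: not (2*pos <= 10)
Before pos := 2*pos: not (4*pos <= 10)
Answer: WP = not (4*pos <= 10)


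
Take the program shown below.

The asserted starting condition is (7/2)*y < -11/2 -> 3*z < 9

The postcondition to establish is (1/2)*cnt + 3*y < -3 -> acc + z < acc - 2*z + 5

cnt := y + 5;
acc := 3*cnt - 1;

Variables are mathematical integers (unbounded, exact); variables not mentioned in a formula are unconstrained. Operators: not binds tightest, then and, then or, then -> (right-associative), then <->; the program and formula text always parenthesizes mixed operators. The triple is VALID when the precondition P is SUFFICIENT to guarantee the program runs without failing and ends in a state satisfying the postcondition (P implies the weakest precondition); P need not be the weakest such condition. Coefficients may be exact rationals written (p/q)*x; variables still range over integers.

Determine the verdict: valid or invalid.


Working backward. After the program, the postcondition (1/2)*cnt + 3*y < -3 -> acc + z < acc - 2*z + 5 must hold; in canonical form it is (1/2)*cnt + 3*y < -3 -> 3*z < 5.
Before acc := 3*cnt - 1: (1/2)*cnt + 3*y < -3 -> 3*z < 5
Before cnt := y + 5: (7/2)*y < -11/2 -> 3*z < 5
The weakest precondition is (7/2)*y < -11/2 -> 3*z < 5.
Check whether (7/2)*y < -11/2 -> 3*z < 9 implies it.
Countermodel: at the initial state y = -2, z = 2, the precondition holds but the weakest precondition fails.
Answer: invalid


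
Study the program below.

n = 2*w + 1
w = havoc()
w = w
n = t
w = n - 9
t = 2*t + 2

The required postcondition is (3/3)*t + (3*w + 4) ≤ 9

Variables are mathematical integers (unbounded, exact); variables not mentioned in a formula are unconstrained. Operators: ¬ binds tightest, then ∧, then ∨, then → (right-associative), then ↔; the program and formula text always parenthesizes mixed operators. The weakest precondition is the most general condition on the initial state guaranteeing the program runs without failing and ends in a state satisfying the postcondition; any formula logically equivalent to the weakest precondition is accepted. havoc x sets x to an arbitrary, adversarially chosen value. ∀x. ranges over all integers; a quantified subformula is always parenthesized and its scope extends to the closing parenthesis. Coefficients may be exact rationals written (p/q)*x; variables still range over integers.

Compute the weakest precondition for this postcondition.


Working backward. After the program, the postcondition (3/3)*t + (3*w + 4) ≤ 9 must hold; in canonical form it is t + 3*w ≤ 5.
Before t := 2*t + 2: 2*t + 3*w ≤ 3
Before w := n - 9: 3*n + 2*t ≤ 30
Before n := t: 5*t ≤ 30
Before w := w: 5*t ≤ 30
Before havoc w: 5*t ≤ 30
Before n := 2*w + 1: 5*t ≤ 30
Answer: WP = 5*t ≤ 30


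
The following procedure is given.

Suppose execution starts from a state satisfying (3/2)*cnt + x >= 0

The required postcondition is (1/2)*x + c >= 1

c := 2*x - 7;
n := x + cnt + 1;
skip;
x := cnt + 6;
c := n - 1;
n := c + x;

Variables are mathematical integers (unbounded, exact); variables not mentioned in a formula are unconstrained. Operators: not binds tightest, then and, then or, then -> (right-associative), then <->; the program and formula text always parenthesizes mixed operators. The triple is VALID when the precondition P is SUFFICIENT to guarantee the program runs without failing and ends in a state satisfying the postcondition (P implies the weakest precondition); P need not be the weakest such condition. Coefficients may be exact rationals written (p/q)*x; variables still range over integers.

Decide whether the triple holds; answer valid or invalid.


Working backward. After the program, the postcondition (1/2)*x + c >= 1 must hold; in canonical form it is c + (1/2)*x >= 1.
Before n := c + x: c + (1/2)*x >= 1
Before c := n - 1: n + (1/2)*x >= 2
Before x := cnt + 6: (1/2)*cnt + n >= -1
Before skip: (1/2)*cnt + n >= -1
Before n := x + cnt + 1: (3/2)*cnt + x >= -2
Before c := 2*x - 7: (3/2)*cnt + x >= -2
The weakest precondition is (3/2)*cnt + x >= -2.
Check whether (3/2)*cnt + x >= 0 implies it.
Every state satisfying the precondition satisfies the weakest precondition: the implication holds.
Answer: valid


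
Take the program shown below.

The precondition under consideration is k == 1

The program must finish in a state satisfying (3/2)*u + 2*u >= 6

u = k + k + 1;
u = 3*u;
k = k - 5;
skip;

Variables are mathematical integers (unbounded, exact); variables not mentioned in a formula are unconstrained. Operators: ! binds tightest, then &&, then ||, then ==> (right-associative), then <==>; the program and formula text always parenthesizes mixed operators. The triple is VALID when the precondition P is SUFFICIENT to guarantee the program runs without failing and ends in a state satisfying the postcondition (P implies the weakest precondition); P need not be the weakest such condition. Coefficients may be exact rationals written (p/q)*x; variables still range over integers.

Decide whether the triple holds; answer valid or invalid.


Working backward. After the program, the postcondition (3/2)*u + 2*u >= 6 must hold; in canonical form it is (7/2)*u >= 6.
Before skip: (7/2)*u >= 6
Before k := k - 5: (7/2)*u >= 6
Before u := 3*u: (21/2)*u >= 6
Before u := k + k + 1: 21*k >= -9/2
The weakest precondition is 21*k >= -9/2.
Check whether k == 1 implies it.
Every state satisfying the precondition satisfies the weakest precondition: the implication holds.
Answer: valid


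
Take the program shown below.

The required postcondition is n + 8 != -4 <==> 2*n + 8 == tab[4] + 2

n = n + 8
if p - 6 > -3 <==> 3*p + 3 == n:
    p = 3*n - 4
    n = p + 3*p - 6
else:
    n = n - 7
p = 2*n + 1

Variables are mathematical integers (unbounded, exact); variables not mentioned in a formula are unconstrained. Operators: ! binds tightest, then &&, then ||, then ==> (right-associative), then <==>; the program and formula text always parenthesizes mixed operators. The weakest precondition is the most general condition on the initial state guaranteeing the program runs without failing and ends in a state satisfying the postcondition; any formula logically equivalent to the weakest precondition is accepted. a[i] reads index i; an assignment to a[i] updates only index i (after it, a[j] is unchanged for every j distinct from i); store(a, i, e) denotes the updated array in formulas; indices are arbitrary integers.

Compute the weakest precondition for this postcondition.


Working backward. After the program, the postcondition n + 8 != -4 <==> 2*n + 8 == tab[4] + 2 must hold; in canonical form it is n != -12 <==> 2*n == tab[4] - 6.
Before p := 2*n + 1: n != -12 <==> 2*n == tab[4] - 6
Then branch requires 12*n != 10 <==> 24*n == tab[4] + 38; else branch requires n != -5 <==> 2*n == tab[4] + 8.
Before the if: ((p > 3 <==> 3*p == n - 3) ==> (12*n != 10 <==> 24*n == tab[4] + 38)) && ((!(p > 3 <==> 3*p == n - 3)) ==> (n != -5 <==> 2*n == tab[4] + 8))
Before n := n + 8: ((p > 3 <==> 3*p == n + 5) ==> (12*n != -86 <==> 24*n == tab[4] - 154)) && ((!(p > 3 <==> 3*p == n + 5)) ==> (n != -13 <==> 2*n == tab[4] - 8))
Answer: WP = ((p > 3 <==> 3*p == n + 5) ==> (12*n != -86 <==> 24*n == tab[4] - 154)) && ((!(p > 3 <==> 3*p == n + 5)) ==> (n != -13 <==> 2*n == tab[4] - 8))


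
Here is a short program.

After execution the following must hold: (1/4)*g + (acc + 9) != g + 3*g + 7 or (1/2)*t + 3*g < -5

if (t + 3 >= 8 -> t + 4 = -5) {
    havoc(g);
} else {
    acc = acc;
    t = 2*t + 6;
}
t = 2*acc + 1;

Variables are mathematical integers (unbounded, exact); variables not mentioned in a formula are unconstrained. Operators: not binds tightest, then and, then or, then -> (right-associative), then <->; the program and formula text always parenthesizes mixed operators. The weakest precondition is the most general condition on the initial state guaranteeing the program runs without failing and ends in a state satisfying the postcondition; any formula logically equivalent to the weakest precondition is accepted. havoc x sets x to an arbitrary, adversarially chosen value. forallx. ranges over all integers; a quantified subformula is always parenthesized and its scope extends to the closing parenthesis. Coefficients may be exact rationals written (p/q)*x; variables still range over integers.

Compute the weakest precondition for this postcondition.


Working backward. After the program, the postcondition (1/4)*g + (acc + 9) != g + 3*g + 7 or (1/2)*t + 3*g < -5 must hold; in canonical form it is acc != (15/4)*g - 2 or 3*g + (1/2)*t < -5.
Before t := 2*acc + 1: acc != (15/4)*g - 2 or acc + 3*g < -11/2
Then branch requires forall g_1. (acc != (15/4)*g_1 - 2 or acc + 3*g_1 < -11/2); else branch requires acc != (15/4)*g - 2 or acc + 3*g < -11/2.
Before the if: ((t >= 5 -> t = -9) -> (forall g_1. (acc != (15/4)*g_1 - 2 or acc + 3*g_1 < -11/2))) and ((not (t >= 5 -> t = -9)) -> (acc != (15/4)*g - 2 or acc + 3*g < -11/2))
Answer: WP = ((t >= 5 -> t = -9) -> (forall g_1. (acc != (15/4)*g_1 - 2 or acc + 3*g_1 < -11/2))) and ((not (t >= 5 -> t = -9)) -> (acc != (15/4)*g - 2 or acc + 3*g < -11/2))


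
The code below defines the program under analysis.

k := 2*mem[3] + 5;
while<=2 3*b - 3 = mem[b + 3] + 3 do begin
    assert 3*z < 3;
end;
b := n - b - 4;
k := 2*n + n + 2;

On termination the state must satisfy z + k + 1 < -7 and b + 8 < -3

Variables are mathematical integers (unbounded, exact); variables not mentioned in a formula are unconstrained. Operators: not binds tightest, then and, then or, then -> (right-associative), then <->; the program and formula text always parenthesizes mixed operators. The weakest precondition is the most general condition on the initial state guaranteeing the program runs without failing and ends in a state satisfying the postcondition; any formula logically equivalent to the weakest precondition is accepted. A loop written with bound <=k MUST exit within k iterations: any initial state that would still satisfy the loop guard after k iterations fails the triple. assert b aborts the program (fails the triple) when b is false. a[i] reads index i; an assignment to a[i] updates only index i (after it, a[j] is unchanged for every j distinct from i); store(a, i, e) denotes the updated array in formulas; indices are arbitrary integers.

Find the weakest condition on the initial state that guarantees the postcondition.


Working backward. After the program, the postcondition z + k + 1 < -7 and b + 8 < -3 must hold; in canonical form it is k + z < -8 and b < -11.
Before k := 2*n + n + 2: 3*n + z < -10 and b < -11
Before b := n - b - 4: 3*n + z < -10 and n < b - 7
Before the loop (bound <=2), unroll the exhaustion recursion (WP_0 = exit-now case; WP_j = one more guarded iteration, up to j = 2):
  WP_0: (not (3*b = mem[b + 3] + 6)) and 3*n + z < -10 and n < b - 7
  WP_1: (3*b = mem[b + 3] + 6 -> (3*z < 3 and (not (3*b = mem[b + 3] + 6)) and 3*n + z < -10 and n < b - 7)) and ((not (3*b = mem[b + 3] + 6)) -> (3*n + z < -10 and n < b - 7))
  WP_2: (3*b = mem[b + 3] + 6 -> (3*z < 3 and (3*b = mem[b + 3] + 6 -> (3*z < 3 and (not (3*b = mem[b + 3] + 6)) and 3*n + z < -10 and n < b - 7)) and ((not (3*b = mem[b + 3] + 6)) -> (3*n + z < -10 and n < b - 7)))) and ((not (3*b = mem[b + 3] + 6)) -> (3*n + z < -10 and n < b - 7))
So before the loop: (3*b = mem[b + 3] + 6 -> (3*z < 3 and (3*b = mem[b + 3] + 6 -> (3*z < 3 and (not (3*b = mem[b + 3] + 6)) and 3*n + z < -10 and n < b - 7)) and ((not (3*b = mem[b + 3] + 6)) -> (3*n + z < -10 and n < b - 7)))) and ((not (3*b = mem[b + 3] + 6)) -> (3*n + z < -10 and n < b - 7))
Before k := 2*mem[3] + 5: (3*b = mem[b + 3] + 6 -> (3*z < 3 and (3*b = mem[b + 3] + 6 -> (3*z < 3 and (not (3*b = mem[b + 3] + 6)) and 3*n + z < -10 and n < b - 7)) and ((not (3*b = mem[b + 3] + 6)) -> (3*n + z < -10 and n < b - 7)))) and ((not (3*b = mem[b + 3] + 6)) -> (3*n + z < -10 and n < b - 7))
Answer: WP = (3*b = mem[b + 3] + 6 -> (3*z < 3 and (3*b = mem[b + 3] + 6 -> (3*z < 3 and (not (3*b = mem[b + 3] + 6)) and 3*n + z < -10 and n < b - 7)) and ((not (3*b = mem[b + 3] + 6)) -> (3*n + z < -10 and n < b - 7)))) and ((not (3*b = mem[b + 3] + 6)) -> (3*n + z < -10 and n < b - 7))


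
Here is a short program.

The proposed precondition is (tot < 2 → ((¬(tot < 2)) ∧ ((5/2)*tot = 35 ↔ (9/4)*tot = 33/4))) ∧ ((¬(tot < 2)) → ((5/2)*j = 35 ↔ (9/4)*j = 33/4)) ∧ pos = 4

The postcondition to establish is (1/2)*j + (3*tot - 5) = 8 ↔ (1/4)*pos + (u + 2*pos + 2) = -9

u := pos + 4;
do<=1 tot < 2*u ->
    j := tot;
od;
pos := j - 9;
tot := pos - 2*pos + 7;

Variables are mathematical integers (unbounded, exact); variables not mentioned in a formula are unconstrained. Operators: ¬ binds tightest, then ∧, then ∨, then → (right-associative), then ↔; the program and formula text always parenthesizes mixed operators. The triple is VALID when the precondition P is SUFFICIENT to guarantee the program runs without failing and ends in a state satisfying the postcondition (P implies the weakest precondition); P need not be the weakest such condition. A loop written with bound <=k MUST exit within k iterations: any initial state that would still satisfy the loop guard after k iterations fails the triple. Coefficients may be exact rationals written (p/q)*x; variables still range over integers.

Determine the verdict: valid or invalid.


Working backward. After the program, the postcondition (1/2)*j + (3*tot - 5) = 8 ↔ (1/4)*pos + (u + 2*pos + 2) = -9 must hold; in canonical form it is (1/2)*j + 3*tot = 13 ↔ (9/4)*pos + u = -11.
Before tot := pos - 2*pos + 7: (1/2)*j = 3*pos - 8 ↔ (9/4)*pos + u = -11
Before pos := j - 9: (5/2)*j = 35 ↔ (9/4)*j + u = 37/4
Before the loop (bound <=1), unroll the exhaustion recursion (WP_0 = exit-now case; WP_j = one more guarded iteration, up to j = 1):
  WP_0: (¬(tot < 2*u)) ∧ ((5/2)*j = 35 ↔ (9/4)*j + u = 37/4)
  WP_1: (tot < 2*u → ((¬(tot < 2*u)) ∧ ((5/2)*tot = 35 ↔ (9/4)*tot + u = 37/4))) ∧ ((¬(tot < 2*u)) → ((5/2)*j = 35 ↔ (9/4)*j + u = 37/4))
So before the loop: (tot < 2*u → ((¬(tot < 2*u)) ∧ ((5/2)*tot = 35 ↔ (9/4)*tot + u = 37/4))) ∧ ((¬(tot < 2*u)) → ((5/2)*j = 35 ↔ (9/4)*j + u = 37/4))
Before u := pos + 4: (tot < 2*pos + 8 → ((¬(tot < 2*pos + 8)) ∧ ((5/2)*tot = 35 ↔ pos + (9/4)*tot = 21/4))) ∧ ((¬(tot < 2*pos + 8)) → ((5/2)*j = 35 ↔ (9/4)*j + pos = 21/4))
The weakest precondition is (tot < 2*pos + 8 → ((¬(tot < 2*pos + 8)) ∧ ((5/2)*tot = 35 ↔ pos + (9/4)*tot = 21/4))) ∧ ((¬(tot < 2*pos + 8)) → ((5/2)*j = 35 ↔ (9/4)*j + pos = 21/4)).
Check whether (tot < 2 → ((¬(tot < 2)) ∧ ((5/2)*tot = 35 ↔ (9/4)*tot = 33/4))) ∧ ((¬(tot < 2)) → ((5/2)*j = 35 ↔ (9/4)*j = 33/4)) ∧ pos = 4 implies it.
Countermodel: at the initial state j = 15, pos = 4, tot = 2, the precondition holds but the weakest precondition fails.
Answer: invalid


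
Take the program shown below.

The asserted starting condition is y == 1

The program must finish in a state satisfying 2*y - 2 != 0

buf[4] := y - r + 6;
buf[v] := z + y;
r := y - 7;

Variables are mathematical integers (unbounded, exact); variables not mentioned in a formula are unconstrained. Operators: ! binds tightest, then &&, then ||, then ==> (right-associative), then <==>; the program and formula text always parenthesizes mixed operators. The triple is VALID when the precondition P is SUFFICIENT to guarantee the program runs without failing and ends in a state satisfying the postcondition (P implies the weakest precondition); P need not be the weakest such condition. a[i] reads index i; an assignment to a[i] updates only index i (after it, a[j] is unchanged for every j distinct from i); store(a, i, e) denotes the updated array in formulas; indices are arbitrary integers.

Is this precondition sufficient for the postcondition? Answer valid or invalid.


Working backward. After the program, the postcondition 2*y - 2 != 0 must hold; in canonical form it is 2*y != 2.
Before r := y - 7: 2*y != 2
Before buf[v] := z + y: 2*y != 2
Before buf[4] := y - r + 6: 2*y != 2
The weakest precondition is 2*y != 2.
Check whether y == 1 implies it.
Countermodel: at the initial state y = 1, the precondition holds but the weakest precondition fails.
Answer: invalid


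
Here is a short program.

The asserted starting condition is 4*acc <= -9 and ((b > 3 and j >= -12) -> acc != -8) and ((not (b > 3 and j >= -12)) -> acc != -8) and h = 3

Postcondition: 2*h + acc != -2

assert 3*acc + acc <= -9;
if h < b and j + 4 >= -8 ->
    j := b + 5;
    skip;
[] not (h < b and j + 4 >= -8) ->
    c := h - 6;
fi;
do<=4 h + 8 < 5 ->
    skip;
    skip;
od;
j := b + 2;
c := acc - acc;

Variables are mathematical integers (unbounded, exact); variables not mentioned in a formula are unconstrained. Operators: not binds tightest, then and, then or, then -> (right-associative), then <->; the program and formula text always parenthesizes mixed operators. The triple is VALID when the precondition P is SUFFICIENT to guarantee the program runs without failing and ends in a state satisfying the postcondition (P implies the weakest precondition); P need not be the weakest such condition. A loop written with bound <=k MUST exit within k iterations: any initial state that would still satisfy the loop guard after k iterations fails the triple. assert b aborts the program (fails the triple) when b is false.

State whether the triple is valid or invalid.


Working backward. After the program, the postcondition 2*h + acc != -2 must hold; in canonical form it is acc + 2*h != -2.
Before c := acc - acc: acc + 2*h != -2
Before j := b + 2: acc + 2*h != -2
Before the loop (bound <=4), unroll the exhaustion recursion (WP_0 = exit-now case; WP_j = one more guarded iteration, up to j = 4):
  WP_0: (not (h < -3)) and acc + 2*h != -2
  WP_1: (h < -3 -> ((not (h < -3)) and acc + 2*h != -2)) and ((not (h < -3)) -> acc + 2*h != -2)
  WP_2: (h < -3 -> ((h < -3 -> ((not (h < -3)) and acc + 2*h != -2)) and ((not (h < -3)) -> acc + 2*h != -2))) and ((not (h < -3)) -> acc + 2*h != -2)
  WP_3: (h < -3 -> ((h < -3 -> ((h < -3 -> ((not (h < -3)) and acc + 2*h != -2)) and ((not (h < -3)) -> acc + 2*h != -2))) and ((not (h < -3)) -> acc + 2*h != -2))) and ((not (h < -3)) -> acc + 2*h != -2)
  WP_4: (h < -3 -> ((h < -3 -> ((h < -3 -> ((h < -3 -> ((not (h < -3)) and acc + 2*h != -2)) and ((not (h < -3)) -> acc + 2*h != -2))) and ((not (h < -3)) -> acc + 2*h != -2))) and ((not (h < -3)) -> acc + 2*h != -2))) and ((not (h < -3)) -> acc + 2*h != -2)
So before the loop: (h < -3 -> ((h < -3 -> ((h < -3 -> ((h < -3 -> ((not (h < -3)) and acc + 2*h != -2)) and ((not (h < -3)) -> acc + 2*h != -2))) and ((not (h < -3)) -> acc + 2*h != -2))) and ((not (h < -3)) -> acc + 2*h != -2))) and ((not (h < -3)) -> acc + 2*h != -2)
Then branch requires (h < -3 -> ((h < -3 -> ((h < -3 -> ((h < -3 -> ((not (h < -3)) and acc + 2*h != -2)) and ((not (h < -3)) -> acc + 2*h != -2))) and ((not (h < -3)) -> acc + 2*h != -2))) and ((not (h < -3)) -> acc + 2*h != -2))) and ((not (h < -3)) -> acc + 2*h != -2); else branch requires (h < -3 -> ((h < -3 -> ((h < -3 -> ((h < -3 -> ((not (h < -3)) and acc + 2*h != -2)) and ((not (h < -3)) -> acc + 2*h != -2))) and ((not (h < -3)) -> acc + 2*h != -2))) and ((not (h < -3)) -> acc + 2*h != -2))) and ((not (h < -3)) -> acc + 2*h != -2).
Before the if: ((h < b and j >= -12) -> ((h < -3 -> ((h < -3 -> ((h < -3 -> ((h < -3 -> ((not (h < -3)) and acc + 2*h != -2)) and ((not (h < -3)) -> acc + 2*h != -2))) and ((not (h < -3)) -> acc + 2*h != -2))) and ((not (h < -3)) -> acc + 2*h != -2))) and ((not (h < -3)) -> acc + 2*h != -2))) and ((not (h < b and j >= -12)) -> ((h < -3 -> ((h < -3 -> ((h < -3 -> ((h < -3 -> ((not (h < -3)) and acc + 2*h != -2)) and ((not (h < -3)) -> acc + 2*h != -2))) and ((not (h < -3)) -> acc + 2*h != -2))) and ((not (h < -3)) -> acc + 2*h != -2))) and ((not (h < -3)) -> acc + 2*h != -2)))
Before assert 3*acc + acc <= -9: 4*acc <= -9 and ((h < b and j >= -12) -> ((h < -3 -> ((h < -3 -> ((h < -3 -> ((h < -3 -> ((not (h < -3)) and acc + 2*h != -2)) and ((not (h < -3)) -> acc + 2*h != -2))) and ((not (h < -3)) -> acc + 2*h != -2))) and ((not (h < -3)) -> acc + 2*h != -2))) and ((not (h < -3)) -> acc + 2*h != -2))) and ((not (h < b and j >= -12)) -> ((h < -3 -> ((h < -3 -> ((h < -3 -> ((h < -3 -> ((not (h < -3)) and acc + 2*h != -2)) and ((not (h < -3)) -> acc + 2*h != -2))) and ((not (h < -3)) -> acc + 2*h != -2))) and ((not (h < -3)) -> acc + 2*h != -2))) and ((not (h < -3)) -> acc + 2*h != -2)))
The weakest precondition is 4*acc <= -9 and ((h < b and j >= -12) -> ((h < -3 -> ((h < -3 -> ((h < -3 -> ((h < -3 -> ((not (h < -3)) and acc + 2*h != -2)) and ((not (h < -3)) -> acc + 2*h != -2))) and ((not (h < -3)) -> acc + 2*h != -2))) and ((not (h < -3)) -> acc + 2*h != -2))) and ((not (h < -3)) -> acc + 2*h != -2))) and ((not (h < b and j >= -12)) -> ((h < -3 -> ((h < -3 -> ((h < -3 -> ((h < -3 -> ((not (h < -3)) and acc + 2*h != -2)) and ((not (h < -3)) -> acc + 2*h != -2))) and ((not (h < -3)) -> acc + 2*h != -2))) and ((not (h < -3)) -> acc + 2*h != -2))) and ((not (h < -3)) -> acc + 2*h != -2))).
Check whether 4*acc <= -9 and ((b > 3 and j >= -12) -> acc != -8) and ((not (b > 3 and j >= -12)) -> acc != -8) and h = 3 implies it.
Every state satisfying the precondition satisfies the weakest precondition: the implication holds.
Answer: valid


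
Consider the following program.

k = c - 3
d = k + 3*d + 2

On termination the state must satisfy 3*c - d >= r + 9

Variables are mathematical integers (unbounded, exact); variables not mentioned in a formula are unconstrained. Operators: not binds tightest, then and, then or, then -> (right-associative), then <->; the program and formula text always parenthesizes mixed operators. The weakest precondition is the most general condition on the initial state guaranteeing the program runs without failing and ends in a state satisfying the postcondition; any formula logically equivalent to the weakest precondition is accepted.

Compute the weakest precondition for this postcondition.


Working backward. After the program, the postcondition 3*c - d >= r + 9 must hold; in canonical form it is 3*c >= d + r + 9.
Before d := k + 3*d + 2: 3*c >= 3*d + k + r + 11
Before k := c - 3: 2*c >= 3*d + r + 8
Answer: WP = 2*c >= 3*d + r + 8


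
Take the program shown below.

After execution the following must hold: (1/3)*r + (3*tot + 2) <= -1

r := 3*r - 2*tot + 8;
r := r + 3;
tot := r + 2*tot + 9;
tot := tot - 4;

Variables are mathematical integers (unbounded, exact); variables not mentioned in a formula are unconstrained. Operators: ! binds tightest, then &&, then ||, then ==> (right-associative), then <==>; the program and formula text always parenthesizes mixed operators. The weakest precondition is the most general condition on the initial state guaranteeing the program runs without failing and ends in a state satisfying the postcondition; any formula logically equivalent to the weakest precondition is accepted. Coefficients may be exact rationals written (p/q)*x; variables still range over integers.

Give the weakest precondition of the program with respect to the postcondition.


Working backward. After the program, the postcondition (1/3)*r + (3*tot + 2) <= -1 must hold; in canonical form it is (1/3)*r + 3*tot <= -3.
Before tot := tot - 4: (1/3)*r + 3*tot <= 9
Before tot := r + 2*tot + 9: (10/3)*r + 6*tot <= -18
Before r := r + 3: (10/3)*r + 6*tot <= -28
Before r := 3*r - 2*tot + 8: 10*r <= (2/3)*tot - 164/3
Answer: WP = 10*r <= (2/3)*tot - 164/3


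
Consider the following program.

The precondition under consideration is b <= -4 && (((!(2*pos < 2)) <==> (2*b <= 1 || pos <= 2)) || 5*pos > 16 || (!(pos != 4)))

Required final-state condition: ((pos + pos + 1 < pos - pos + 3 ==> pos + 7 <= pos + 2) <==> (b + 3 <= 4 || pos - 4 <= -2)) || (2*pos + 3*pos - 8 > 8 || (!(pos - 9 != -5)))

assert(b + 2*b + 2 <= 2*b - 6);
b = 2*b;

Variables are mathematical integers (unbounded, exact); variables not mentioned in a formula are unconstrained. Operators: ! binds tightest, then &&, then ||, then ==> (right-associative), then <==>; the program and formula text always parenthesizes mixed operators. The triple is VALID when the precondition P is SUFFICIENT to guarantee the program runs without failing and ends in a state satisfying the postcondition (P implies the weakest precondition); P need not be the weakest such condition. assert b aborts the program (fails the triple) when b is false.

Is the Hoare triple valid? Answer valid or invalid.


Working backward. After the program, the postcondition ((pos + pos + 1 < pos - pos + 3 ==> pos + 7 <= pos + 2) <==> (b + 3 <= 4 || pos - 4 <= -2)) || (2*pos + 3*pos - 8 > 8 || (!(pos - 9 != -5))) must hold; in canonical form it is ((!(2*pos < 2)) <==> (b <= 1 || pos <= 2)) || 5*pos > 16 || (!(pos != 4)).
Before b := 2*b: ((!(2*pos < 2)) <==> (2*b <= 1 || pos <= 2)) || 5*pos > 16 || (!(pos != 4))
Before assert b + 2*b + 2 <= 2*b - 6: b <= -8 && (((!(2*pos < 2)) <==> (2*b <= 1 || pos <= 2)) || 5*pos > 16 || (!(pos != 4)))
The weakest precondition is b <= -8 && (((!(2*pos < 2)) <==> (2*b <= 1 || pos <= 2)) || 5*pos > 16 || (!(pos != 4))).
Check whether b <= -4 && (((!(2*pos < 2)) <==> (2*b <= 1 || pos <= 2)) || 5*pos > 16 || (!(pos != 4))) implies it.
Countermodel: at the initial state b = -4, pos = 1, the precondition holds but the weakest precondition fails.
Answer: invalid


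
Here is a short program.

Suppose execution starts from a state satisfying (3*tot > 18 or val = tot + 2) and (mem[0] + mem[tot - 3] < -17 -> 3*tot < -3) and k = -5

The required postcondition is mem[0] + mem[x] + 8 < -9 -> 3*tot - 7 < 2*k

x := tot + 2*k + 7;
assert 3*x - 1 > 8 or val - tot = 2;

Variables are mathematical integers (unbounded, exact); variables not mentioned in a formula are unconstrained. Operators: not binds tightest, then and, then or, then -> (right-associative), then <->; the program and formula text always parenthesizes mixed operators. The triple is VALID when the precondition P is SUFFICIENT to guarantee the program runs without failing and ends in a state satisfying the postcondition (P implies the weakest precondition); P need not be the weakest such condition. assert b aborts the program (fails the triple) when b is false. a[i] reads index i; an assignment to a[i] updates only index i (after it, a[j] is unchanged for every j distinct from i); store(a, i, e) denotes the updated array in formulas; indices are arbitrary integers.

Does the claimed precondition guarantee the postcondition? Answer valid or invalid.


Working backward. After the program, the postcondition mem[0] + mem[x] + 8 < -9 -> 3*tot - 7 < 2*k must hold; in canonical form it is mem[0] + mem[x] < -17 -> 3*tot < 2*k + 7.
Before assert 3*x - 1 > 8 or val - tot = 2: (3*x > 9 or val = tot + 2) and (mem[0] + mem[x] < -17 -> 3*tot < 2*k + 7)
Before x := tot + 2*k + 7: (6*k + 3*tot > -12 or val = tot + 2) and (mem[2*k + tot + 7] + mem[0] < -17 -> 3*tot < 2*k + 7)
The weakest precondition is (6*k + 3*tot > -12 or val = tot + 2) and (mem[2*k + tot + 7] + mem[0] < -17 -> 3*tot < 2*k + 7).
Check whether (3*tot > 18 or val = tot + 2) and (mem[0] + mem[tot - 3] < -17 -> 3*tot < -3) and k = -5 implies it.
Every state satisfying the precondition satisfies the weakest precondition: the implication holds.
Answer: valid


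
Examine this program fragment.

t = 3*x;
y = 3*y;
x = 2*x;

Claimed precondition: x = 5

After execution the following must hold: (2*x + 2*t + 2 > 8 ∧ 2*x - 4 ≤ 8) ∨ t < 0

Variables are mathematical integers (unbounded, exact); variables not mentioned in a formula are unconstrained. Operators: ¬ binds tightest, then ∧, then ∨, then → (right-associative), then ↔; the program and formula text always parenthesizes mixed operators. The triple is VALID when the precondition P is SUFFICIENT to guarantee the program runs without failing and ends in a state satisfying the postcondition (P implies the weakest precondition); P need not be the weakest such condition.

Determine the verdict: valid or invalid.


Working backward. After the program, the postcondition (2*x + 2*t + 2 > 8 ∧ 2*x - 4 ≤ 8) ∨ t < 0 must hold; in canonical form it is (2*t + 2*x > 6 ∧ 2*x ≤ 12) ∨ t < 0.
Before x := 2*x: (2*t + 4*x > 6 ∧ 4*x ≤ 12) ∨ t < 0
Before y := 3*y: (2*t + 4*x > 6 ∧ 4*x ≤ 12) ∨ t < 0
Before t := 3*x: (10*x > 6 ∧ 4*x ≤ 12) ∨ 3*x < 0
The weakest precondition is (10*x > 6 ∧ 4*x ≤ 12) ∨ 3*x < 0.
Check whether x = 5 implies it.
Countermodel: at the initial state x = 5, the precondition holds but the weakest precondition fails.
Answer: invalid


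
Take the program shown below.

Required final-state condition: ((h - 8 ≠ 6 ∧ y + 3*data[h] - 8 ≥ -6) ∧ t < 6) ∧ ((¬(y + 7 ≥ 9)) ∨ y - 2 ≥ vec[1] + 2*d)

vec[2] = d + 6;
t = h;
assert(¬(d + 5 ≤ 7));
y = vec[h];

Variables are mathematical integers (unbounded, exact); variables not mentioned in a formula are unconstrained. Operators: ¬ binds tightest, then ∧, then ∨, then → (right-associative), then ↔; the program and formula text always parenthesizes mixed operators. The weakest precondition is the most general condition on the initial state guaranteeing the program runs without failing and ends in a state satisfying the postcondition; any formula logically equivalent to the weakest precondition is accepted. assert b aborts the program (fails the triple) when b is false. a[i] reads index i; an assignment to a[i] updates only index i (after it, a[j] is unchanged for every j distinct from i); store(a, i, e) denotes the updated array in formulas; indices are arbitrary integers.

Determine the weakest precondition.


Working backward. After the program, the postcondition ((h - 8 ≠ 6 ∧ y + 3*data[h] - 8 ≥ -6) ∧ t < 6) ∧ ((¬(y + 7 ≥ 9)) ∨ y - 2 ≥ vec[1] + 2*d) must hold; in canonical form it is h ≠ 14 ∧ 3*data[h] + y ≥ 2 ∧ t < 6 ∧ ((¬(y ≥ 2)) ∨ y ≥ vec[1] + 2*d + 2).
Before y := vec[h]: h ≠ 14 ∧ 3*data[h] + vec[h] ≥ 2 ∧ t < 6 ∧ ((¬(vec[h] ≥ 2)) ∨ vec[h] ≥ vec[1] + 2*d + 2)
Before assert ¬(d + 5 ≤ 7): (¬(d ≤ 2)) ∧ h ≠ 14 ∧ 3*data[h] + vec[h] ≥ 2 ∧ t < 6 ∧ ((¬(vec[h] ≥ 2)) ∨ vec[h] ≥ vec[1] + 2*d + 2)
Before t := h: (¬(d ≤ 2)) ∧ h ≠ 14 ∧ 3*data[h] + vec[h] ≥ 2 ∧ h < 6 ∧ ((¬(vec[h] ≥ 2)) ∨ vec[h] ≥ vec[1] + 2*d + 2)
Before vec[2] := d + 6: (¬(d ≤ 2)) ∧ h ≠ 14 ∧ 3*data[h] + store(vec, 2, d + 6)[h] ≥ 2 ∧ h < 6 ∧ ((¬(store(vec, 2, d + 6)[h] ≥ 2)) ∨ store(vec, 2, d + 6)[h] ≥ vec[1] + 2*d + 2)
Answer: WP = (¬(d ≤ 2)) ∧ h ≠ 14 ∧ 3*data[h] + store(vec, 2, d + 6)[h] ≥ 2 ∧ h < 6 ∧ ((¬(store(vec, 2, d + 6)[h] ≥ 2)) ∨ store(vec, 2, d + 6)[h] ≥ vec[1] + 2*d + 2)


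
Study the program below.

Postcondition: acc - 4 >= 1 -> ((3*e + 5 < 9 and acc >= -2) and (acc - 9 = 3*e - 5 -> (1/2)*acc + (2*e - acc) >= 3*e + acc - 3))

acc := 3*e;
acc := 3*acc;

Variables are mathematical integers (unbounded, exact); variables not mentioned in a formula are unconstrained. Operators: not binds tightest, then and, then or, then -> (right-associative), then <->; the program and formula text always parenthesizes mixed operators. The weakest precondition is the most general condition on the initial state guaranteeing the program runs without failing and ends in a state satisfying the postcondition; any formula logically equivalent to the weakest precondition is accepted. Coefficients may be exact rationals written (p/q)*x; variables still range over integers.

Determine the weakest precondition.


Working backward. After the program, the postcondition acc - 4 >= 1 -> ((3*e + 5 < 9 and acc >= -2) and (acc - 9 = 3*e - 5 -> (1/2)*acc + (2*e - acc) >= 3*e + acc - 3)) must hold; in canonical form it is acc >= 5 -> (3*e < 4 and acc >= -2 and (acc = 3*e + 4 -> (3/2)*acc + e <= 3)).
Before acc := 3*acc: 3*acc >= 5 -> (3*e < 4 and 3*acc >= -2 and (3*acc = 3*e + 4 -> (9/2)*acc + e <= 3))
Before acc := 3*e: 9*e >= 5 -> (3*e < 4 and 9*e >= -2 and (6*e = 4 -> (29/2)*e <= 3))
Answer: WP = 9*e >= 5 -> (3*e < 4 and 9*e >= -2 and (6*e = 4 -> (29/2)*e <= 3))


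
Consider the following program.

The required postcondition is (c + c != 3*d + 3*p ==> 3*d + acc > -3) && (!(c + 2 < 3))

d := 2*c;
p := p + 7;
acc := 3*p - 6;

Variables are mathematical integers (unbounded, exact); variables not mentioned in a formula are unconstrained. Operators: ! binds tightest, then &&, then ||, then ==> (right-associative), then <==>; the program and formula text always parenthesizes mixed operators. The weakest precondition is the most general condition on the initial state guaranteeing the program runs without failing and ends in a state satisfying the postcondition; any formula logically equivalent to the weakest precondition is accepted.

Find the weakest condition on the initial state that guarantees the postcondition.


Working backward. After the program, the postcondition (c + c != 3*d + 3*p ==> 3*d + acc > -3) && (!(c + 2 < 3)) must hold; in canonical form it is (2*c != 3*d + 3*p ==> acc + 3*d > -3) && (!(c < 1)).
Before acc := 3*p - 6: (2*c != 3*d + 3*p ==> 3*d + 3*p > 3) && (!(c < 1))
Before p := p + 7: (2*c != 3*d + 3*p + 21 ==> 3*d + 3*p > -18) && (!(c < 1))
Before d := 2*c: (4*c + 3*p != -21 ==> 6*c + 3*p > -18) && (!(c < 1))
Answer: WP = (4*c + 3*p != -21 ==> 6*c + 3*p > -18) && (!(c < 1))


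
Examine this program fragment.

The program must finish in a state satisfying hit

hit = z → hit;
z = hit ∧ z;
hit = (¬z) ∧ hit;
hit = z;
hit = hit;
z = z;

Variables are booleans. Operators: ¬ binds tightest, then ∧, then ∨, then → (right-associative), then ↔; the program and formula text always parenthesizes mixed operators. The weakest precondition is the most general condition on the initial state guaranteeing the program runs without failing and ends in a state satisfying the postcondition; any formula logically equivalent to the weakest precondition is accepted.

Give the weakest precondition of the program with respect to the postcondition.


Working backward. After the program, hit must hold.
Before z := z: hit
Before hit := hit: hit
Before hit := z: z
Before hit := (¬z) ∧ hit: z
Before z := hit ∧ z: hit ∧ z
Before hit := z → hit: (z → hit) ∧ z
Answer: WP = (z → hit) ∧ z


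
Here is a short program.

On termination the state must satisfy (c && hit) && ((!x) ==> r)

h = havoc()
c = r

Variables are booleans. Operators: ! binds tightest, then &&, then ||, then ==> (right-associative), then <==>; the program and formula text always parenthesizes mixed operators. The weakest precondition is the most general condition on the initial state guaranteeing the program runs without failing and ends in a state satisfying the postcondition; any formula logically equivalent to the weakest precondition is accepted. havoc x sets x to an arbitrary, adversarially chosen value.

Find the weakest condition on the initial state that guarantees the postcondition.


Working backward. After the program, the postcondition (c && hit) && ((!x) ==> r) must hold; in canonical form it is c && hit && ((!x) ==> r).
Before c := r: r && hit && ((!x) ==> r)
Before havoc h: r && hit && ((!x) ==> r)
Answer: WP = r && hit && ((!x) ==> r)


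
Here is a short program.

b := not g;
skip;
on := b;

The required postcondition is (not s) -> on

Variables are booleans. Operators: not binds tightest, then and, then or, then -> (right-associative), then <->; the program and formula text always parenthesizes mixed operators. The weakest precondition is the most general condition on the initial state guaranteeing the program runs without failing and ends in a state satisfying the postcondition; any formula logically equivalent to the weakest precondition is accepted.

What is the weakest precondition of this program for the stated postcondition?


Working backward. After the program, (not s) -> on must hold.
Before on := b: (not s) -> b
Before skip: (not s) -> b
Before b := not g: (not s) -> (not g)
Answer: WP = (not s) -> (not g)


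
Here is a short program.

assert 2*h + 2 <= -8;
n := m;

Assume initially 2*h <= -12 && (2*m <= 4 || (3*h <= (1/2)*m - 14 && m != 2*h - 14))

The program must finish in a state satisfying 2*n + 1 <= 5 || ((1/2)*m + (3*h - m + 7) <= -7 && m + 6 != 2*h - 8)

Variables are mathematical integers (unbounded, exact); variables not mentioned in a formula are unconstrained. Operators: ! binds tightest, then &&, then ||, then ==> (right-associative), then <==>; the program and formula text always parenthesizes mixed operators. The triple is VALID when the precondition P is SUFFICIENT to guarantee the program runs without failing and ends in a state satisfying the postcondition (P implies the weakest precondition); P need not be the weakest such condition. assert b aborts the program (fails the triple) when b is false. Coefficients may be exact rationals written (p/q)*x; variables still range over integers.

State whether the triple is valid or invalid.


Working backward. After the program, the postcondition 2*n + 1 <= 5 || ((1/2)*m + (3*h - m + 7) <= -7 && m + 6 != 2*h - 8) must hold; in canonical form it is 2*n <= 4 || (3*h <= (1/2)*m - 14 && m != 2*h - 14).
Before n := m: 2*m <= 4 || (3*h <= (1/2)*m - 14 && m != 2*h - 14)
Before assert 2*h + 2 <= -8: 2*h <= -10 && (2*m <= 4 || (3*h <= (1/2)*m - 14 && m != 2*h - 14))
The weakest precondition is 2*h <= -10 && (2*m <= 4 || (3*h <= (1/2)*m - 14 && m != 2*h - 14)).
Check whether 2*h <= -12 && (2*m <= 4 || (3*h <= (1/2)*m - 14 && m != 2*h - 14)) implies it.
Every state satisfying the precondition satisfies the weakest precondition: the implication holds.
Answer: valid


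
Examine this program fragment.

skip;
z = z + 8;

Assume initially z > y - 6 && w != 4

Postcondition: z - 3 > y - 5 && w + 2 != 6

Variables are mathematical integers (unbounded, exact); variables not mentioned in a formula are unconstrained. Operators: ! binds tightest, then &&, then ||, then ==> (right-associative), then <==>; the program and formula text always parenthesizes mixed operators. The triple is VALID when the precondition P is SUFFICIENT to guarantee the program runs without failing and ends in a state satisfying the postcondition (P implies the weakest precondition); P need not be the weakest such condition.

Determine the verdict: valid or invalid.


Working backward. After the program, the postcondition z - 3 > y - 5 && w + 2 != 6 must hold; in canonical form it is z > y - 2 && w != 4.
Before z := z + 8: z > y - 10 && w != 4
Before skip: z > y - 10 && w != 4
The weakest precondition is z > y - 10 && w != 4.
Check whether z > y - 6 && w != 4 implies it.
Every state satisfying the precondition satisfies the weakest precondition: the implication holds.
Answer: valid


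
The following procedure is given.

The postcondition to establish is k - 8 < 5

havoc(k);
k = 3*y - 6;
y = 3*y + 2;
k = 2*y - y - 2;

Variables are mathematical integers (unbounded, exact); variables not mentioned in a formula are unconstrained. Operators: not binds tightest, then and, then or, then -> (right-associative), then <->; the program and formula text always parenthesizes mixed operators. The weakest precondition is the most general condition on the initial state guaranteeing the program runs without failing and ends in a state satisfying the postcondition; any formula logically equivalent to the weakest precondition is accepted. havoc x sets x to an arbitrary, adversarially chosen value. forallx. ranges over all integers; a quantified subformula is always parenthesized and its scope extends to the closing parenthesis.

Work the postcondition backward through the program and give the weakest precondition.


Working backward. After the program, the postcondition k - 8 < 5 must hold; in canonical form it is k < 13.
Before k := 2*y - y - 2: y < 15
Before y := 3*y + 2: 3*y < 13
Before k := 3*y - 6: 3*y < 13
Before havoc k: 3*y < 13
Answer: WP = 3*y < 13
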